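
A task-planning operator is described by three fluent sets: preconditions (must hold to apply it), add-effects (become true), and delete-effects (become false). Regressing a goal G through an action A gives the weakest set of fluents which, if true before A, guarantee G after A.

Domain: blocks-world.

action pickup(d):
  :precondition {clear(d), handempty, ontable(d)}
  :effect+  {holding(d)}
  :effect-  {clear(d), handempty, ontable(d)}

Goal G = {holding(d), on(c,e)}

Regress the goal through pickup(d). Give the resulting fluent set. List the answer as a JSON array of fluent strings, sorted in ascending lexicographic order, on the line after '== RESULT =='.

Compute (G \ add) ∪ pre:
  G ∩ del = {}  (empty — regression defined)
  G \ add = {holding(d), on(c,e)} \ {holding(d)} = {on(c,e)}
  ∪ pre   = {on(c,e)} ∪ {clear(d), handempty, ontable(d)}
          = {clear(d), handempty, on(c,e), ontable(d)}

== RESULT ==
["clear(d)", "handempty", "on(c,e)", "ontable(d)"]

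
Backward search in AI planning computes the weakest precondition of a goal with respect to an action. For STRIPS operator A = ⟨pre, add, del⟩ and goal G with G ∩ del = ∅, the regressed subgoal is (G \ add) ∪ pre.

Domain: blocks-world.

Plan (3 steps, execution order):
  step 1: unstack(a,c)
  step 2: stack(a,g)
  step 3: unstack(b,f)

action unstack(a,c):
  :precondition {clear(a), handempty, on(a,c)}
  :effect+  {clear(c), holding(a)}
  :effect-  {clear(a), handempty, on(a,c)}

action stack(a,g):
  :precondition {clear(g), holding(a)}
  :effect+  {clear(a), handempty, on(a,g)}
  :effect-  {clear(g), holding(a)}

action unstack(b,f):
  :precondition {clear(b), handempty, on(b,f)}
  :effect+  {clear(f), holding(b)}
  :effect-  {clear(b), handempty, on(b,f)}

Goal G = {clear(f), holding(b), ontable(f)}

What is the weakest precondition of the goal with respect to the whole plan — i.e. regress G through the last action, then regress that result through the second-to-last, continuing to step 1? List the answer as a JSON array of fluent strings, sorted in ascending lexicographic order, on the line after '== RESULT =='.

Work backward from the goal:
  through step 3 (unstack(b,f)): drop {clear(f), holding(b)}, keep {ontable(f)}, require {clear(b), handempty, on(b,f)}
    → {clear(b), handempty, on(b,f), ontable(f)}
  through step 2 (stack(a,g)): drop {handempty}, keep {clear(b), on(b,f), ontable(f)}, require {clear(g), holding(a)}
    → {clear(b), clear(g), holding(a), on(b,f), ontable(f)}
  through step 1 (unstack(a,c)): drop {holding(a)}, keep {clear(b), clear(g), on(b,f), ontable(f)}, require {clear(a), handempty, on(a,c)}
    → {clear(a), clear(b), clear(g), handempty, on(a,c), on(b,f), ontable(f)}

== RESULT ==
["clear(a)", "clear(b)", "clear(g)", "handempty", "on(a,c)", "on(b,f)", "ontable(f)"]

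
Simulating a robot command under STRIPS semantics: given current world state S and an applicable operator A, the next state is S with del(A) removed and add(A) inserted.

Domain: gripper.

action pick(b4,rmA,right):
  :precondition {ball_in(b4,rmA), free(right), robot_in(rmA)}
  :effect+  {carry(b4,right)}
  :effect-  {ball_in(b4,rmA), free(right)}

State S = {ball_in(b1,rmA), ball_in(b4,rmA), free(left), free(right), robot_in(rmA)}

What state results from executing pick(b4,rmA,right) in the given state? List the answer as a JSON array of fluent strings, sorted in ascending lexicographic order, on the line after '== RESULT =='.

Progress:
  pre ⊆ S: {ball_in(b4,rmA), free(right), robot_in(rmA)} ⊆ S  — applicable
  S \ del = {ball_in(b1,rmA), free(left), robot_in(rmA)}
  ∪ add   = {ball_in(b1,rmA), carry(b4,right), free(left), robot_in(rmA)}

== RESULT ==
["ball_in(b1,rmA)", "carry(b4,right)", "free(left)", "robot_in(rmA)"]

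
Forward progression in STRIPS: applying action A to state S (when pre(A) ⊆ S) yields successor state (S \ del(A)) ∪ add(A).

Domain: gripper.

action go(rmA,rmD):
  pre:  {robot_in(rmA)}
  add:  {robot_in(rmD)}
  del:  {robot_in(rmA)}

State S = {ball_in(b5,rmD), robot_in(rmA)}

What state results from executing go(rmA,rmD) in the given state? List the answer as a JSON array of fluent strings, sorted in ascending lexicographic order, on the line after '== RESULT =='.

Compute (S \ del) ∪ add:
  pre ⊆ S: {robot_in(rmA)} ⊆ S  — applicable
  S \ del = {ball_in(b5,rmD)}
  ∪ add   = {ball_in(b5,rmD), robot_in(rmD)}

== RESULT ==
["ball_in(b5,rmD)", "robot_in(rmD)"]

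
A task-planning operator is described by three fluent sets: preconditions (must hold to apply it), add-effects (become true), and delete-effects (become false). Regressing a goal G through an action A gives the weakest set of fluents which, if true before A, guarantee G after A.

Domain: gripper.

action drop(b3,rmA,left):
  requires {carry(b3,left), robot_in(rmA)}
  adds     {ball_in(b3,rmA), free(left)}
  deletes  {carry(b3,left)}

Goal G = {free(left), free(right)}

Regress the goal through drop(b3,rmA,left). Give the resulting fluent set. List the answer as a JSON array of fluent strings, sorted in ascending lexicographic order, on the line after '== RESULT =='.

Compute (G \ add) ∪ pre:
  G ∩ del = {}  (empty — regression defined)
  G \ add = {free(left), free(right)} \ {ball_in(b3,rmA), free(left)} = {free(right)}
  ∪ pre   = {free(right)} ∪ {carry(b3,left), robot_in(rmA)}
          = {carry(b3,left), free(right), robot_in(rmA)}

== RESULT ==
["carry(b3,left)", "free(right)", "robot_in(rmA)"]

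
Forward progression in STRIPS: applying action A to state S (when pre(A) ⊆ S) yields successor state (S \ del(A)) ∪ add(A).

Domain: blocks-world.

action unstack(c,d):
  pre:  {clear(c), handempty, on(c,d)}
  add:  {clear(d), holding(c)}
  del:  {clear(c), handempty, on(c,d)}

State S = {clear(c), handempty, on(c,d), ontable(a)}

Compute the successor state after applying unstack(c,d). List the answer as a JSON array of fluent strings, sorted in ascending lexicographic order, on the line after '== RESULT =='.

Compute (S \ del) ∪ add:
  pre ⊆ S: {clear(c), handempty, on(c,d)} ⊆ S  — applicable
  S \ del = {ontable(a)}
  ∪ add   = {clear(d), holding(c), ontable(a)}

== RESULT ==
["clear(d)", "holding(c)", "ontable(a)"]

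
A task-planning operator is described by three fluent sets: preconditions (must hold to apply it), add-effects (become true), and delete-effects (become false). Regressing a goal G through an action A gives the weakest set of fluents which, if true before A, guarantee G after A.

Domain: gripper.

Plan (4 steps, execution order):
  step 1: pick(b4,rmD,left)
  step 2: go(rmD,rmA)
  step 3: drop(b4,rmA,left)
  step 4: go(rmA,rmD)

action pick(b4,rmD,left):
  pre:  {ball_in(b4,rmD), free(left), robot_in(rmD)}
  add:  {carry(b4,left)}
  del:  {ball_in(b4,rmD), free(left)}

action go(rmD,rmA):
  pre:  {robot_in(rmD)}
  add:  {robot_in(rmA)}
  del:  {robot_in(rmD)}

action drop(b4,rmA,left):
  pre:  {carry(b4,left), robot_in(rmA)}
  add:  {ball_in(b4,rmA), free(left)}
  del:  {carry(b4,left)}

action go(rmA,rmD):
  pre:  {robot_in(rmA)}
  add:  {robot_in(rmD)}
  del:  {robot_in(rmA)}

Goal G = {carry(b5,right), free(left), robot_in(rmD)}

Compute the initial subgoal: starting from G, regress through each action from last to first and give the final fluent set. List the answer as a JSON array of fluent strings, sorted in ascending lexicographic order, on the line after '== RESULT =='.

Work backward from the goal:
  through step 4 (go(rmA,rmD)): drop {robot_in(rmD)}, keep {carry(b5,right), free(left)}, require {robot_in(rmA)}
    → {carry(b5,right), free(left), robot_in(rmA)}
  through step 3 (drop(b4,rmA,left)): drop {free(left)}, keep {carry(b5,right), robot_in(rmA)}, require {carry(b4,left), robot_in(rmA)}
    → {carry(b4,left), carry(b5,right), robot_in(rmA)}
  through step 2 (go(rmD,rmA)): drop {robot_in(rmA)}, keep {carry(b4,left), carry(b5,right)}, require {robot_in(rmD)}
    → {carry(b4,left), carry(b5,right), robot_in(rmD)}
  through step 1 (pick(b4,rmD,left)): drop {carry(b4,left)}, keep {carry(b5,right), robot_in(rmD)}, require {ball_in(b4,rmD), free(left), robot_in(rmD)}
    → {ball_in(b4,rmD), carry(b5,right), free(left), robot_in(rmD)}

== RESULT ==
["ball_in(b4,rmD)", "carry(b5,right)", "free(left)", "robot_in(rmD)"]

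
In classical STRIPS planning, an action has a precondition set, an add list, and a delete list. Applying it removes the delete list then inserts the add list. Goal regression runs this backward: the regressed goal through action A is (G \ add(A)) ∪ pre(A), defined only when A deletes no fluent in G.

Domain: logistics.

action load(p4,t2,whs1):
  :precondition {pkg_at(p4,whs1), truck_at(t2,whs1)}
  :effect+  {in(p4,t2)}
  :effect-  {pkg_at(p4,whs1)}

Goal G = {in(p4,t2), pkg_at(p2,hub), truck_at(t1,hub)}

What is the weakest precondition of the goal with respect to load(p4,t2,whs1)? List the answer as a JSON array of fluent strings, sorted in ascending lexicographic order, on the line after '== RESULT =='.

Regress:
  G ∩ del = {}  (empty — regression defined)
  G \ add = {in(p4,t2), pkg_at(p2,hub), truck_at(t1,hub)} \ {in(p4,t2)} = {pkg_at(p2,hub), truck_at(t1,hub)}
  ∪ pre   = {pkg_at(p2,hub), truck_at(t1,hub)} ∪ {pkg_at(p4,whs1), truck_at(t2,whs1)}
          = {pkg_at(p2,hub), pkg_at(p4,whs1), truck_at(t1,hub), truck_at(t2,whs1)}

== RESULT ==
["pkg_at(p2,hub)", "pkg_at(p4,whs1)", "truck_at(t1,hub)", "truck_at(t2,whs1)"]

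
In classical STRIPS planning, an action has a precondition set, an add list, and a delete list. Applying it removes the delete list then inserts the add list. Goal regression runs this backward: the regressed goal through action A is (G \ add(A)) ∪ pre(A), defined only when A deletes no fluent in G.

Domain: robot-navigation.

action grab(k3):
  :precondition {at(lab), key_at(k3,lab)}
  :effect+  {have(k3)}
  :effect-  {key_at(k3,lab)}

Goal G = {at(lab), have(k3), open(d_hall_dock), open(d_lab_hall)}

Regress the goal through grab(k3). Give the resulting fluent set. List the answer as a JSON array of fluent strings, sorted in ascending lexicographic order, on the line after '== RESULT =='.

Regress:
  G ∩ del = {}  (empty — regression defined)
  G \ add = {at(lab), have(k3), open(d_hall_dock), open(d_lab_hall)} \ {have(k3)} = {at(lab), open(d_hall_dock), open(d_lab_hall)}
  ∪ pre   = {at(lab), open(d_hall_dock), open(d_lab_hall)} ∪ {at(lab), key_at(k3,lab)}
          = {at(lab), key_at(k3,lab), open(d_hall_dock), open(d_lab_hall)}

== RESULT ==
["at(lab)", "key_at(k3,lab)", "open(d_hall_dock)", "open(d_lab_hall)"]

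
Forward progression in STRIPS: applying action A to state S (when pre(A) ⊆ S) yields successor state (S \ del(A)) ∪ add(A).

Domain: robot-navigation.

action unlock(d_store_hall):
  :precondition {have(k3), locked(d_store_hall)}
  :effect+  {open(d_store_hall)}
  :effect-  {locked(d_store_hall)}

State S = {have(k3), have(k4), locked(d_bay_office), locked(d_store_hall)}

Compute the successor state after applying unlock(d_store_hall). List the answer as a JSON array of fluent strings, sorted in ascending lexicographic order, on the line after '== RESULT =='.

Compute (S \ del) ∪ add:
  pre ⊆ S: {have(k3), locked(d_store_hall)} ⊆ S  — applicable
  S \ del = {have(k3), have(k4), locked(d_bay_office)}
  ∪ add   = {have(k3), have(k4), locked(d_bay_office), open(d_store_hall)}

== RESULT ==
["have(k3)", "have(k4)", "locked(d_bay_office)", "open(d_store_hall)"]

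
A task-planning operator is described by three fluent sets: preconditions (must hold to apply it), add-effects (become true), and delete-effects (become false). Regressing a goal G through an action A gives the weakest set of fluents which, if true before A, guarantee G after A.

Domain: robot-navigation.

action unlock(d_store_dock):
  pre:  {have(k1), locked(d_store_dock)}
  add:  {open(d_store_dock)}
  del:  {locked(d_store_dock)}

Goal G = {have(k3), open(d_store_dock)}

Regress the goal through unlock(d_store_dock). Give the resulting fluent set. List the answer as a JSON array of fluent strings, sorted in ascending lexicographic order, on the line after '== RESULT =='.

Regress:
  G ∩ del = {}  (empty — regression defined)
  G \ add = {have(k3), open(d_store_dock)} \ {open(d_store_dock)} = {have(k3)}
  ∪ pre   = {have(k3)} ∪ {have(k1), locked(d_store_dock)}
          = {have(k1), have(k3), locked(d_store_dock)}

== RESULT ==
["have(k1)", "have(k3)", "locked(d_store_dock)"]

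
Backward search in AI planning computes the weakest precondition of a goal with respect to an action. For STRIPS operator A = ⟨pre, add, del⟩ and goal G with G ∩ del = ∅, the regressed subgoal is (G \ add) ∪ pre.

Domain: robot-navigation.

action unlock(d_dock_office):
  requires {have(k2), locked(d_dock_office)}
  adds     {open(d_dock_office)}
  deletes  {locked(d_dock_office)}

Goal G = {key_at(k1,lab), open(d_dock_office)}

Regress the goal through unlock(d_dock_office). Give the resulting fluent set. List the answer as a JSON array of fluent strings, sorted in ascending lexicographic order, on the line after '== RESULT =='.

Compute (G \ add) ∪ pre:
  G ∩ del = {}  (empty — regression defined)
  G \ add = {key_at(k1,lab), open(d_dock_office)} \ {open(d_dock_office)} = {key_at(k1,lab)}
  ∪ pre   = {key_at(k1,lab)} ∪ {have(k2), locked(d_dock_office)}
          = {have(k2), key_at(k1,lab), locked(d_dock_office)}

== RESULT ==
["have(k2)", "key_at(k1,lab)", "locked(d_dock_office)"]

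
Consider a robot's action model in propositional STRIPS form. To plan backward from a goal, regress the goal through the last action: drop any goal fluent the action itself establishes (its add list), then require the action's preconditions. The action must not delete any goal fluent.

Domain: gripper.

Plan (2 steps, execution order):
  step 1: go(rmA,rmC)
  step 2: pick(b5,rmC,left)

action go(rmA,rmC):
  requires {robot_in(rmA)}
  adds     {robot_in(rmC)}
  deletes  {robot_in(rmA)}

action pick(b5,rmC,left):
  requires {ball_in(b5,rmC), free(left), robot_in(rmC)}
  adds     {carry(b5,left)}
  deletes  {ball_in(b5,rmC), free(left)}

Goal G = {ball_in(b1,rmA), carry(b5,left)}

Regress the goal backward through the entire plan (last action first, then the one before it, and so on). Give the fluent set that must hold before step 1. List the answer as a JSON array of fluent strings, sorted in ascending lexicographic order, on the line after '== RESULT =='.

Regress step by step:
  through step 2 (pick(b5,rmC,left)): drop {carry(b5,left)}, keep {ball_in(b1,rmA)}, require {ball_in(b5,rmC), free(left), robot_in(rmC)}
    → {ball_in(b1,rmA), ball_in(b5,rmC), free(left), robot_in(rmC)}
  through step 1 (go(rmA,rmC)): drop {robot_in(rmC)}, keep {ball_in(b1,rmA), ball_in(b5,rmC), free(left)}, require {robot_in(rmA)}
    → {ball_in(b1,rmA), ball_in(b5,rmC), free(left), robot_in(rmA)}

== RESULT ==
["ball_in(b1,rmA)", "ball_in(b5,rmC)", "free(left)", "robot_in(rmA)"]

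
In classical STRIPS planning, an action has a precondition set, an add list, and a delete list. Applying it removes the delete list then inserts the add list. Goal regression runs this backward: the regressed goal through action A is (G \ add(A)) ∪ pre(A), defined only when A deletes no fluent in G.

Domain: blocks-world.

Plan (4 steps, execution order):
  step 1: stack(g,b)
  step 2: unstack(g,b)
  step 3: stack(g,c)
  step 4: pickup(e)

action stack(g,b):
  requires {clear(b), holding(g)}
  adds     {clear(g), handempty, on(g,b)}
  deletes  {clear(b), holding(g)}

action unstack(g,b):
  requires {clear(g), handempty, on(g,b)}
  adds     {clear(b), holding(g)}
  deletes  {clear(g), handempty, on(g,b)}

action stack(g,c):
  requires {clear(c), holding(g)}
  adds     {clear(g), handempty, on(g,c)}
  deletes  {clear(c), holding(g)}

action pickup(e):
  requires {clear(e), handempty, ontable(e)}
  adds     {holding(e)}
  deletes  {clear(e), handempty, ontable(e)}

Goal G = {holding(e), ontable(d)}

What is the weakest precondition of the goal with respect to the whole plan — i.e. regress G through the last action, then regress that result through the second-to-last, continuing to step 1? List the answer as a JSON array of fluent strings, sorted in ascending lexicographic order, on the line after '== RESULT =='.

Work backward from the goal:
  through step 4 (pickup(e)): drop {holding(e)}, keep {ontable(d)}, require {clear(e), handempty, ontable(e)}
    → {clear(e), handempty, ontable(d), ontable(e)}
  through step 3 (stack(g,c)): drop {handempty}, keep {clear(e), ontable(d), ontable(e)}, require {clear(c), holding(g)}
    → {clear(c), clear(e), holding(g), ontable(d), ontable(e)}
  through step 2 (unstack(g,b)): drop {holding(g)}, keep {clear(c), clear(e), ontable(d), ontable(e)}, require {clear(g), handempty, on(g,b)}
    → {clear(c), clear(e), clear(g), handempty, on(g,b), ontable(d), ontable(e)}
  through step 1 (stack(g,b)): drop {clear(g), handempty, on(g,b)}, keep {clear(c), clear(e), ontable(d), ontable(e)}, require {clear(b), holding(g)}
    → {clear(b), clear(c), clear(e), holding(g), ontable(d), ontable(e)}

== RESULT ==
["clear(b)", "clear(c)", "clear(e)", "holding(g)", "ontable(d)", "ontable(e)"]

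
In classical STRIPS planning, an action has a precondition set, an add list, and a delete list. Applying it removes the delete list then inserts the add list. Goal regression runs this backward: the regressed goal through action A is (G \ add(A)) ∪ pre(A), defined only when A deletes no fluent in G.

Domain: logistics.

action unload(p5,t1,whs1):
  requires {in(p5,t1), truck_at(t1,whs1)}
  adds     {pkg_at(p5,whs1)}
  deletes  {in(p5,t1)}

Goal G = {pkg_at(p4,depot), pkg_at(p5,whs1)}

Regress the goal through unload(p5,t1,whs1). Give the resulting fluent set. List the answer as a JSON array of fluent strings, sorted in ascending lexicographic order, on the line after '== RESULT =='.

Regress:
  G ∩ del = {}  (empty — regression defined)
  G \ add = {pkg_at(p4,depot), pkg_at(p5,whs1)} \ {pkg_at(p5,whs1)} = {pkg_at(p4,depot)}
  ∪ pre   = {pkg_at(p4,depot)} ∪ {in(p5,t1), truck_at(t1,whs1)}
          = {in(p5,t1), pkg_at(p4,depot), truck_at(t1,whs1)}

== RESULT ==
["in(p5,t1)", "pkg_at(p4,depot)", "truck_at(t1,whs1)"]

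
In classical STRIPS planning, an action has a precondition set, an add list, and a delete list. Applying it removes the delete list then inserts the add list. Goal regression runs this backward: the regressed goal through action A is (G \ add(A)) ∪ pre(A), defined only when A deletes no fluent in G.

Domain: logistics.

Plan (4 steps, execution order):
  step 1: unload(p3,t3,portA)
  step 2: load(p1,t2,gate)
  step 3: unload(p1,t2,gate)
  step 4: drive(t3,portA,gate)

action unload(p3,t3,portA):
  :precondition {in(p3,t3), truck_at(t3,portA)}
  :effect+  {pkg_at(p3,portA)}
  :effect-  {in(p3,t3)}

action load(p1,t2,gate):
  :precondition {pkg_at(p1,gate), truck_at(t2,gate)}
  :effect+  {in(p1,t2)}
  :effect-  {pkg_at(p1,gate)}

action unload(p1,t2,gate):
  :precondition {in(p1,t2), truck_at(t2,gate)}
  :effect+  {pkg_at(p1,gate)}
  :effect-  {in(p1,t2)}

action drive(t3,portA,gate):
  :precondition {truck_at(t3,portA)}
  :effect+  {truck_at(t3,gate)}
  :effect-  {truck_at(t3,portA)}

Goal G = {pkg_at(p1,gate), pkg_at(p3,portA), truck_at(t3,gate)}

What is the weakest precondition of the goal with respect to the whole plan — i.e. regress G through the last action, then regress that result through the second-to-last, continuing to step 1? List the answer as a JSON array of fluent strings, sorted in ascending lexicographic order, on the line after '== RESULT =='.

Work backward from the goal:
  through step 4 (drive(t3,portA,gate)): drop {truck_at(t3,gate)}, keep {pkg_at(p1,gate), pkg_at(p3,portA)}, require {truck_at(t3,portA)}
    → {pkg_at(p1,gate), pkg_at(p3,portA), truck_at(t3,portA)}
  through step 3 (unload(p1,t2,gate)): drop {pkg_at(p1,gate)}, keep {pkg_at(p3,portA), truck_at(t3,portA)}, require {in(p1,t2), truck_at(t2,gate)}
    → {in(p1,t2), pkg_at(p3,portA), truck_at(t2,gate), truck_at(t3,portA)}
  through step 2 (load(p1,t2,gate)): drop {in(p1,t2)}, keep {pkg_at(p3,portA), truck_at(t2,gate), truck_at(t3,portA)}, require {pkg_at(p1,gate), truck_at(t2,gate)}
    → {pkg_at(p1,gate), pkg_at(p3,portA), truck_at(t2,gate), truck_at(t3,portA)}
  through step 1 (unload(p3,t3,portA)): drop {pkg_at(p3,portA)}, keep {pkg_at(p1,gate), truck_at(t2,gate), truck_at(t3,portA)}, require {in(p3,t3), truck_at(t3,portA)}
    → {in(p3,t3), pkg_at(p1,gate), truck_at(t2,gate), truck_at(t3,portA)}

== RESULT ==
["in(p3,t3)", "pkg_at(p1,gate)", "truck_at(t2,gate)", "truck_at(t3,portA)"]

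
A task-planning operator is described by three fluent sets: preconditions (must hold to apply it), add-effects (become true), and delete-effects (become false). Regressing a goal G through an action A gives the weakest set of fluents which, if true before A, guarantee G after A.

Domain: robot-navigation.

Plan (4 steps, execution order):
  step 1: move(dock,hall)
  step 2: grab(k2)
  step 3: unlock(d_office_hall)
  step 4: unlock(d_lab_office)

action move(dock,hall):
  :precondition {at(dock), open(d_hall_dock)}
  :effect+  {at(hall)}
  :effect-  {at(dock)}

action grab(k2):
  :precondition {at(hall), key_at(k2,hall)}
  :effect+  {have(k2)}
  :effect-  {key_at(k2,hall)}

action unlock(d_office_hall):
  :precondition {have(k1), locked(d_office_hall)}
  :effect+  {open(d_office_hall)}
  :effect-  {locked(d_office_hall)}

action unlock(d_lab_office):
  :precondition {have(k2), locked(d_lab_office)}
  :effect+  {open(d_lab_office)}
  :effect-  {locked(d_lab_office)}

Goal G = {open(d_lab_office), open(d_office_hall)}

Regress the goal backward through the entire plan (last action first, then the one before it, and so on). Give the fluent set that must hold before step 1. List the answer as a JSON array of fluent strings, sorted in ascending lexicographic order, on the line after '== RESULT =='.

Regress step by step:
  through step 4 (unlock(d_lab_office)): drop {open(d_lab_office)}, keep {open(d_office_hall)}, require {have(k2), locked(d_lab_office)}
    → {have(k2), locked(d_lab_office), open(d_office_hall)}
  through step 3 (unlock(d_office_hall)): drop {open(d_office_hall)}, keep {have(k2), locked(d_lab_office)}, require {have(k1), locked(d_office_hall)}
    → {have(k1), have(k2), locked(d_lab_office), locked(d_office_hall)}
  through step 2 (grab(k2)): drop {have(k2)}, keep {have(k1), locked(d_lab_office), locked(d_office_hall)}, require {at(hall), key_at(k2,hall)}
    → {at(hall), have(k1), key_at(k2,hall), locked(d_lab_office), locked(d_office_hall)}
  through step 1 (move(dock,hall)): drop {at(hall)}, keep {have(k1), key_at(k2,hall), locked(d_lab_office), locked(d_office_hall)}, require {at(dock), open(d_hall_dock)}
    → {at(dock), have(k1), key_at(k2,hall), locked(d_lab_office), locked(d_office_hall), open(d_hall_dock)}

== RESULT ==
["at(dock)", "have(k1)", "key_at(k2,hall)", "locked(d_lab_office)", "locked(d_office_hall)", "open(d_hall_dock)"]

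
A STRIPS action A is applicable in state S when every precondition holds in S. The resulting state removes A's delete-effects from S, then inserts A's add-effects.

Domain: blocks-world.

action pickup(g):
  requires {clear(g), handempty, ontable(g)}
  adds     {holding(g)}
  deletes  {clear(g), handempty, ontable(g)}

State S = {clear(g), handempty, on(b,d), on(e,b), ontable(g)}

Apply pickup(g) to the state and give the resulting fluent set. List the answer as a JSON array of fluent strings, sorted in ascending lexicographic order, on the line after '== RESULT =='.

Progress:
  pre ⊆ S: {clear(g), handempty, ontable(g)} ⊆ S  — applicable
  S \ del = {on(b,d), on(e,b)}
  ∪ add   = {holding(g), on(b,d), on(e,b)}

== RESULT ==
["holding(g)", "on(b,d)", "on(e,b)"]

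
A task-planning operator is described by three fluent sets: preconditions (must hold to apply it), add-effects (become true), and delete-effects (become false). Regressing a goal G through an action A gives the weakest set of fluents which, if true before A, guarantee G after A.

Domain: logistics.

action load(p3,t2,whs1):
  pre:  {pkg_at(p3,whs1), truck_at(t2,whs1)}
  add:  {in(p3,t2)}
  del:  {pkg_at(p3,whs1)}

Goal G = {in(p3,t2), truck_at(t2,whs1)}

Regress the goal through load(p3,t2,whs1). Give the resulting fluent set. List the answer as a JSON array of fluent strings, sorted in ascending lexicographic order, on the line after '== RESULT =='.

Regress:
  G ∩ del = {}  (empty — regression defined)
  G \ add = {in(p3,t2), truck_at(t2,whs1)} \ {in(p3,t2)} = {truck_at(t2,whs1)}
  ∪ pre   = {truck_at(t2,whs1)} ∪ {pkg_at(p3,whs1), truck_at(t2,whs1)}
          = {pkg_at(p3,whs1), truck_at(t2,whs1)}

== RESULT ==
["pkg_at(p3,whs1)", "truck_at(t2,whs1)"]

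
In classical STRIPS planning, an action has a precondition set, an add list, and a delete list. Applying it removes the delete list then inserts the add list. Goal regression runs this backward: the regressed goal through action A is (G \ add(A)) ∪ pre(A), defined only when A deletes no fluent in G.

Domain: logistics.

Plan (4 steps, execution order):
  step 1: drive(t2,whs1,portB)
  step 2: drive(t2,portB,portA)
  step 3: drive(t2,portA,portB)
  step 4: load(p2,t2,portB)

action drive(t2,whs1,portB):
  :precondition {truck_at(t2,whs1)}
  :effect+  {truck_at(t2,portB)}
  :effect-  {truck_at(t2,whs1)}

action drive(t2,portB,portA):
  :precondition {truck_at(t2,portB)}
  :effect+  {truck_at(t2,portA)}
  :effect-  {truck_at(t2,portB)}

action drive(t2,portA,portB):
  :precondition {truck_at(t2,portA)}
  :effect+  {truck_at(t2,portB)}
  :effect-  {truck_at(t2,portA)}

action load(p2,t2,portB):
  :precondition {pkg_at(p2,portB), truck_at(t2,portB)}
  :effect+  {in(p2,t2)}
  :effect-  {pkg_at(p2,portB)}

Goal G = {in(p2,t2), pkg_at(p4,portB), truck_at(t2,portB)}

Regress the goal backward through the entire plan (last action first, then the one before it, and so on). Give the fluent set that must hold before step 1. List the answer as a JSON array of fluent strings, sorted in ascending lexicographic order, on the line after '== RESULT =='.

Regress step by step:
  through step 4 (load(p2,t2,portB)): drop {in(p2,t2)}, keep {pkg_at(p4,portB), truck_at(t2,portB)}, require {pkg_at(p2,portB), truck_at(t2,portB)}
    → {pkg_at(p2,portB), pkg_at(p4,portB), truck_at(t2,portB)}
  through step 3 (drive(t2,portA,portB)): drop {truck_at(t2,portB)}, keep {pkg_at(p2,portB), pkg_at(p4,portB)}, require {truck_at(t2,portA)}
    → {pkg_at(p2,portB), pkg_at(p4,portB), truck_at(t2,portA)}
  through step 2 (drive(t2,portB,portA)): drop {truck_at(t2,portA)}, keep {pkg_at(p2,portB), pkg_at(p4,portB)}, require {truck_at(t2,portB)}
    → {pkg_at(p2,portB), pkg_at(p4,portB), truck_at(t2,portB)}
  through step 1 (drive(t2,whs1,portB)): drop {truck_at(t2,portB)}, keep {pkg_at(p2,portB), pkg_at(p4,portB)}, require {truck_at(t2,whs1)}
    → {pkg_at(p2,portB), pkg_at(p4,portB), truck_at(t2,whs1)}

== RESULT ==
["pkg_at(p2,portB)", "pkg_at(p4,portB)", "truck_at(t2,whs1)"]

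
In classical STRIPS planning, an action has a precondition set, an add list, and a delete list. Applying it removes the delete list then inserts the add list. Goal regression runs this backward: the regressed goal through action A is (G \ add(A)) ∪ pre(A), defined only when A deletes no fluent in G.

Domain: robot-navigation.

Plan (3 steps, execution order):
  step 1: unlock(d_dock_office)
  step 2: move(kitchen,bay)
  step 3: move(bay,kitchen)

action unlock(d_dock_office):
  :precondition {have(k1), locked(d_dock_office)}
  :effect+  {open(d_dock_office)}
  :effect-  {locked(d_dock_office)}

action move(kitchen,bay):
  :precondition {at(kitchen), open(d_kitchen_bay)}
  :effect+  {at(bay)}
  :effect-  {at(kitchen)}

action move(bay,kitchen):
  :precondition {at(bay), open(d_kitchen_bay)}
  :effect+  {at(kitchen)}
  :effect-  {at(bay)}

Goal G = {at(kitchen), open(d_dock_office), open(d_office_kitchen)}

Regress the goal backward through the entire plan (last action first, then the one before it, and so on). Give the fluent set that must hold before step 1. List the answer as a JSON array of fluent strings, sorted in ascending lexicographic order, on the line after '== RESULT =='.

Work backward from the goal:
  through step 3 (move(bay,kitchen)): drop {at(kitchen)}, keep {open(d_dock_office), open(d_office_kitchen)}, require {at(bay), open(d_kitchen_bay)}
    → {at(bay), open(d_dock_office), open(d_kitchen_bay), open(d_office_kitchen)}
  through step 2 (move(kitchen,bay)): drop {at(bay)}, keep {open(d_dock_office), open(d_kitchen_bay), open(d_office_kitchen)}, require {at(kitchen), open(d_kitchen_bay)}
    → {at(kitchen), open(d_dock_office), open(d_kitchen_bay), open(d_office_kitchen)}
  through step 1 (unlock(d_dock_office)): drop {open(d_dock_office)}, keep {at(kitchen), open(d_kitchen_bay), open(d_office_kitchen)}, require {have(k1), locked(d_dock_office)}
    → {at(kitchen), have(k1), locked(d_dock_office), open(d_kitchen_bay), open(d_office_kitchen)}

== RESULT ==
["at(kitchen)", "have(k1)", "locked(d_dock_office)", "open(d_kitchen_bay)", "open(d_office_kitchen)"]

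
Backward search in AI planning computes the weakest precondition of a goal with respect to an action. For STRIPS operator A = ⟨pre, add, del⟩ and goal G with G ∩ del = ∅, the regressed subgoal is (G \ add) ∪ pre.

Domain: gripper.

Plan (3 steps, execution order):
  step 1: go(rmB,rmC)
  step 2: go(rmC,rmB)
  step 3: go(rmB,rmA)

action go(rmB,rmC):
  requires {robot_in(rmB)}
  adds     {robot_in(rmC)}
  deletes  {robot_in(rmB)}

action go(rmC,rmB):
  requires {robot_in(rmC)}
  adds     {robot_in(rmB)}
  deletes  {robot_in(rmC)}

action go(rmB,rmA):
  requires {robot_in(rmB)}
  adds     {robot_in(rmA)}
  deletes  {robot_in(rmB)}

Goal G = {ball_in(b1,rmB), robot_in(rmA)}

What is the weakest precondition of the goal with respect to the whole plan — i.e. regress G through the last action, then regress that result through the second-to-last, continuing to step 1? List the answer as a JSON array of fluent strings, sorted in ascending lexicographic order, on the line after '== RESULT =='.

Work backward from the goal:
  through step 3 (go(rmB,rmA)): drop {robot_in(rmA)}, keep {ball_in(b1,rmB)}, require {robot_in(rmB)}
    → {ball_in(b1,rmB), robot_in(rmB)}
  through step 2 (go(rmC,rmB)): drop {robot_in(rmB)}, keep {ball_in(b1,rmB)}, require {robot_in(rmC)}
    → {ball_in(b1,rmB), robot_in(rmC)}
  through step 1 (go(rmB,rmC)): drop {robot_in(rmC)}, keep {ball_in(b1,rmB)}, require {robot_in(rmB)}
    → {ball_in(b1,rmB), robot_in(rmB)}

== RESULT ==
["ball_in(b1,rmB)", "robot_in(rmB)"]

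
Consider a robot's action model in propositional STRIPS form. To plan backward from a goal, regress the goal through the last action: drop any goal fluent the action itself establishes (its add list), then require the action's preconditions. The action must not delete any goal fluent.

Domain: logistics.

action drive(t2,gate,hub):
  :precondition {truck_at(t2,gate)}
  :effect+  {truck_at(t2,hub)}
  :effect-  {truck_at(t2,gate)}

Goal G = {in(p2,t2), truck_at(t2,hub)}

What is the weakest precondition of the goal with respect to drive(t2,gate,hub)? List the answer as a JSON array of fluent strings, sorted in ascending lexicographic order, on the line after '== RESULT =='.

Compute (G \ add) ∪ pre:
  G ∩ del = {}  (empty — regression defined)
  G \ add = {in(p2,t2), truck_at(t2,hub)} \ {truck_at(t2,hub)} = {in(p2,t2)}
  ∪ pre   = {in(p2,t2)} ∪ {truck_at(t2,gate)}
          = {in(p2,t2), truck_at(t2,gate)}

== RESULT ==
["in(p2,t2)", "truck_at(t2,gate)"]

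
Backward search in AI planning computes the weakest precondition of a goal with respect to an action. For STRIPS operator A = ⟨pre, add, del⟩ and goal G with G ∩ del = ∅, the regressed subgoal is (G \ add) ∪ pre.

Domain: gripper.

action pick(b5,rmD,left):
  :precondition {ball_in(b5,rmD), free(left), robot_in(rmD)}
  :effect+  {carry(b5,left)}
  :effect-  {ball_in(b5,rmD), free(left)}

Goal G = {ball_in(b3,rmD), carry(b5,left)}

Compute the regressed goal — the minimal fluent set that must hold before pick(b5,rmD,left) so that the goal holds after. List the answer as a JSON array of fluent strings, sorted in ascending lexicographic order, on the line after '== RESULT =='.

Regress:
  G ∩ del = {}  (empty — regression defined)
  G \ add = {ball_in(b3,rmD), carry(b5,left)} \ {carry(b5,left)} = {ball_in(b3,rmD)}
  ∪ pre   = {ball_in(b3,rmD)} ∪ {ball_in(b5,rmD), free(left), robot_in(rmD)}
          = {ball_in(b3,rmD), ball_in(b5,rmD), free(left), robot_in(rmD)}

== RESULT ==
["ball_in(b3,rmD)", "ball_in(b5,rmD)", "free(left)", "robot_in(rmD)"]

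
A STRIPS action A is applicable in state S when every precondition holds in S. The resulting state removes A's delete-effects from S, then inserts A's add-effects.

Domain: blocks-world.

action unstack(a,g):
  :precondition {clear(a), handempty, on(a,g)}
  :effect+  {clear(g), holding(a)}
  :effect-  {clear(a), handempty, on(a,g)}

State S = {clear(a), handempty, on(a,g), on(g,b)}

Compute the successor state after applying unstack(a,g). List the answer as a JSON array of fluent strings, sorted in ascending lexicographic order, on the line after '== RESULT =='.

Compute (S \ del) ∪ add:
  pre ⊆ S: {clear(a), handempty, on(a,g)} ⊆ S  — applicable
  S \ del = {on(g,b)}
  ∪ add   = {clear(g), holding(a), on(g,b)}

== RESULT ==
["clear(g)", "holding(a)", "on(g,b)"]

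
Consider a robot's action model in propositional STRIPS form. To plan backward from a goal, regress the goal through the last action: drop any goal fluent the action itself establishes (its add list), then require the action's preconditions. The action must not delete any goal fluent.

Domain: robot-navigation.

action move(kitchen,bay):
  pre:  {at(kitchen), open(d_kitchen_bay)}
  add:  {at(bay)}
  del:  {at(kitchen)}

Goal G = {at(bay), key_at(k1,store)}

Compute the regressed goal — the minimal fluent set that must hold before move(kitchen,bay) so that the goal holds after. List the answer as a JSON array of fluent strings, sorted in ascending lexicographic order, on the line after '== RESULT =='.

Compute (G \ add) ∪ pre:
  G ∩ del = {}  (empty — regression defined)
  G \ add = {at(bay), key_at(k1,store)} \ {at(bay)} = {key_at(k1,store)}
  ∪ pre   = {key_at(k1,store)} ∪ {at(kitchen), open(d_kitchen_bay)}
          = {at(kitchen), key_at(k1,store), open(d_kitchen_bay)}

== RESULT ==
["at(kitchen)", "key_at(k1,store)", "open(d_kitchen_bay)"]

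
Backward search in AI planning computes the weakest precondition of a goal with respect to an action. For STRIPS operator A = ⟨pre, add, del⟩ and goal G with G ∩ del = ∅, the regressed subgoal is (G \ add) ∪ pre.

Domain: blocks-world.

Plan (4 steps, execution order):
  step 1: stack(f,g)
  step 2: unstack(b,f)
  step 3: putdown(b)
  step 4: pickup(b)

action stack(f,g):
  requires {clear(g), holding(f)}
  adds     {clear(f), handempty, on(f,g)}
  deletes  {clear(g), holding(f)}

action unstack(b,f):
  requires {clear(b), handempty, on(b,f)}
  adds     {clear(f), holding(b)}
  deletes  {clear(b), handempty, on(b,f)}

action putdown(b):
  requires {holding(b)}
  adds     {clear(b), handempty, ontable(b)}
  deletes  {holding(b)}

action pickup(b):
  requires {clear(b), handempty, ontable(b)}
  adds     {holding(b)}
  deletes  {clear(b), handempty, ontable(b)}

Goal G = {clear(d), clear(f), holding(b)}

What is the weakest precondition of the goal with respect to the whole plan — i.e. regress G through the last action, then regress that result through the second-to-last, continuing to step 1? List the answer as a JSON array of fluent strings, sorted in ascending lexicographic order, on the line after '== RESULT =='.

Regress step by step:
  through step 4 (pickup(b)): drop {holding(b)}, keep {clear(d), clear(f)}, require {clear(b), handempty, ontable(b)}
    → {clear(b), clear(d), clear(f), handempty, ontable(b)}
  through step 3 (putdown(b)): drop {clear(b), handempty, ontable(b)}, keep {clear(d), clear(f)}, require {holding(b)}
    → {clear(d), clear(f), holding(b)}
  through step 2 (unstack(b,f)): drop {clear(f), holding(b)}, keep {clear(d)}, require {clear(b), handempty, on(b,f)}
    → {clear(b), clear(d), handempty, on(b,f)}
  through step 1 (stack(f,g)): drop {handempty}, keep {clear(b), clear(d), on(b,f)}, require {clear(g), holding(f)}
    → {clear(b), clear(d), clear(g), holding(f), on(b,f)}

== RESULT ==
["clear(b)", "clear(d)", "clear(g)", "holding(f)", "on(b,f)"]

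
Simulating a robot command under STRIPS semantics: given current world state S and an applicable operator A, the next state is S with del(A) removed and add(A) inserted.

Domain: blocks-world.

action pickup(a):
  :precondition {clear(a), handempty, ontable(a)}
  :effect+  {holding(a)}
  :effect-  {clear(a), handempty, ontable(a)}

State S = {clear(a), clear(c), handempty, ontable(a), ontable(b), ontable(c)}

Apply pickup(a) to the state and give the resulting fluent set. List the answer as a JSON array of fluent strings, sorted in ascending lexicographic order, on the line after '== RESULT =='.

Compute (S \ del) ∪ add:
  pre ⊆ S: {clear(a), handempty, ontable(a)} ⊆ S  — applicable
  S \ del = {clear(c), ontable(b), ontable(c)}
  ∪ add   = {clear(c), holding(a), ontable(b), ontable(c)}

== RESULT ==
["clear(c)", "holding(a)", "ontable(b)", "ontable(c)"]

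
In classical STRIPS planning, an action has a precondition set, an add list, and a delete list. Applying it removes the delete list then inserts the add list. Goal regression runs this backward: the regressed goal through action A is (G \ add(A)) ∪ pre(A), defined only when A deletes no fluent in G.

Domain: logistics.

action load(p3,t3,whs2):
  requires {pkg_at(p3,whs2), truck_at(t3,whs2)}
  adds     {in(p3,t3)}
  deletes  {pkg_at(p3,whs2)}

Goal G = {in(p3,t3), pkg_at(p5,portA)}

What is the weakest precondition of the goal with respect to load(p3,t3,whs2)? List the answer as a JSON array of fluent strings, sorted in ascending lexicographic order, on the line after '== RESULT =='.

Regress:
  G ∩ del = {}  (empty — regression defined)
  G \ add = {in(p3,t3), pkg_at(p5,portA)} \ {in(p3,t3)} = {pkg_at(p5,portA)}
  ∪ pre   = {pkg_at(p5,portA)} ∪ {pkg_at(p3,whs2), truck_at(t3,whs2)}
          = {pkg_at(p3,whs2), pkg_at(p5,portA), truck_at(t3,whs2)}

== RESULT ==
["pkg_at(p3,whs2)", "pkg_at(p5,portA)", "truck_at(t3,whs2)"]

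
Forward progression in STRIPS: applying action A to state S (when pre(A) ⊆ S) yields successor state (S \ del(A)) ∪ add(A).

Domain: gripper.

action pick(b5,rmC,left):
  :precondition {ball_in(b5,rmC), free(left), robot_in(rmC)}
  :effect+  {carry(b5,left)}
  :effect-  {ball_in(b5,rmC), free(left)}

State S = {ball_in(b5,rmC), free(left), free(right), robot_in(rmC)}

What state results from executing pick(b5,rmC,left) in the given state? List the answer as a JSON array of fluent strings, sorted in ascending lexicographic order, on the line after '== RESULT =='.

Progress:
  pre ⊆ S: {ball_in(b5,rmC), free(left), robot_in(rmC)} ⊆ S  — applicable
  S \ del = {free(right), robot_in(rmC)}
  ∪ add   = {carry(b5,left), free(right), robot_in(rmC)}

== RESULT ==
["carry(b5,left)", "free(right)", "robot_in(rmC)"]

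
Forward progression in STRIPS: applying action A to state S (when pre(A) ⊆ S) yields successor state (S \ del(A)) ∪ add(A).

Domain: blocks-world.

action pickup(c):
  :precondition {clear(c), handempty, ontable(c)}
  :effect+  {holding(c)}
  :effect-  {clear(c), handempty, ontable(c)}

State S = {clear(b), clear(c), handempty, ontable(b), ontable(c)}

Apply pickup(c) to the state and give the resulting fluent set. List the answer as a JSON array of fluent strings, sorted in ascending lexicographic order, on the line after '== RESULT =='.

Progress:
  pre ⊆ S: {clear(c), handempty, ontable(c)} ⊆ S  — applicable
  S \ del = {clear(b), ontable(b)}
  ∪ add   = {clear(b), holding(c), ontable(b)}

== RESULT ==
["clear(b)", "holding(c)", "ontable(b)"]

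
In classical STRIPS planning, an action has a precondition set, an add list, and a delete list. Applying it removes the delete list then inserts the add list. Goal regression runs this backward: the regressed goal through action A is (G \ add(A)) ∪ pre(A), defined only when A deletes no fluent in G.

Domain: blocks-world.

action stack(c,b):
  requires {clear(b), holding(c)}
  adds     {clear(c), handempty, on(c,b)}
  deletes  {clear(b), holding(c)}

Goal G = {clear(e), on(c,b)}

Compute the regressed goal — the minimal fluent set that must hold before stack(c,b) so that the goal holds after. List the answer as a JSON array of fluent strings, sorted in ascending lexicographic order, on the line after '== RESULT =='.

Compute (G \ add) ∪ pre:
  G ∩ del = {}  (empty — regression defined)
  G \ add = {clear(e), on(c,b)} \ {clear(c), handempty, on(c,b)} = {clear(e)}
  ∪ pre   = {clear(e)} ∪ {clear(b), holding(c)}
          = {clear(b), clear(e), holding(c)}

== RESULT ==
["clear(b)", "clear(e)", "holding(c)"]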